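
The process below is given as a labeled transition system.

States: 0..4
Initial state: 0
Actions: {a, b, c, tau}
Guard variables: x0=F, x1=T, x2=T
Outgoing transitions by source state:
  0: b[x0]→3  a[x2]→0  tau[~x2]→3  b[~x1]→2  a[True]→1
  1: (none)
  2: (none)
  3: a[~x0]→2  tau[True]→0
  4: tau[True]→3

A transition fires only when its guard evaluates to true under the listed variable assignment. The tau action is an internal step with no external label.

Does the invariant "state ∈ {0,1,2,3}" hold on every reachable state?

Answer: INVARIANT HOLDS

Trace:
Inv-set: {0,1,2,3}
Reachable = {0,1}
  0: ✓
  1: ✓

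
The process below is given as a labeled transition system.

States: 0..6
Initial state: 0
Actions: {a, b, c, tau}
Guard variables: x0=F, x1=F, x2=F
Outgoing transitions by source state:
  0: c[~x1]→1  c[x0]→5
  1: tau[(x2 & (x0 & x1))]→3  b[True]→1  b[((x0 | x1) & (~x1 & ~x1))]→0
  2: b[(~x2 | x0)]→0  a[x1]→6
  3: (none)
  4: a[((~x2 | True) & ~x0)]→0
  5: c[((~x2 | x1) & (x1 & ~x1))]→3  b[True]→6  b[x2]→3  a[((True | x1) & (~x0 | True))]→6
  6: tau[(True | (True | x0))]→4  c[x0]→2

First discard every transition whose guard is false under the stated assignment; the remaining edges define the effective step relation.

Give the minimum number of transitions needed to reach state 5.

Answer: UNREACHABLE

Working:
Layered search for 5:
  L0 = {0}
  L1 = {1}
5 never appears.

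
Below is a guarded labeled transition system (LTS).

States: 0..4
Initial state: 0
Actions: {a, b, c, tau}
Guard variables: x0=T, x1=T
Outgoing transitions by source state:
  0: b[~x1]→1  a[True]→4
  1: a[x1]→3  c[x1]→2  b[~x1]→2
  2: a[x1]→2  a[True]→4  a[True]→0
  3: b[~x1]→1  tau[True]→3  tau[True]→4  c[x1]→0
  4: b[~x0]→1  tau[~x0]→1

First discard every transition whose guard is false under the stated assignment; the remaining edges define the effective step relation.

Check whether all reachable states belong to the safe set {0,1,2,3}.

Answer: INVARIANT VIOLATED at state 4

Working:
Inv-set: {0,1,2,3}
R = {0,4}
  0: ok
  4: ✗ unsafe
reach 4 via a — violates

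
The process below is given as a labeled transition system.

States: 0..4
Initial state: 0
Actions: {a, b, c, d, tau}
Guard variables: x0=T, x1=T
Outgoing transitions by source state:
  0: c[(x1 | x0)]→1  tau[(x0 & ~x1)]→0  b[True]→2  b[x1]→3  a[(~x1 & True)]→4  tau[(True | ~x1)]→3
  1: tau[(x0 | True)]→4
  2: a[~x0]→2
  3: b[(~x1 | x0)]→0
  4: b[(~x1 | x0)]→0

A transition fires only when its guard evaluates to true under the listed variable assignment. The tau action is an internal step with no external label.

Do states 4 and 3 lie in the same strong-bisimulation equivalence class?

Answer: BISIMILAR

Working:
Refine partition for ~:
  round 0: {{0,1,2,3,4}}
  round 1: {{0},{1},{2},{3,4}}
Fixed point at round 2; 4 class(es).
class of 4: {3,4}; class of 3: {3,4}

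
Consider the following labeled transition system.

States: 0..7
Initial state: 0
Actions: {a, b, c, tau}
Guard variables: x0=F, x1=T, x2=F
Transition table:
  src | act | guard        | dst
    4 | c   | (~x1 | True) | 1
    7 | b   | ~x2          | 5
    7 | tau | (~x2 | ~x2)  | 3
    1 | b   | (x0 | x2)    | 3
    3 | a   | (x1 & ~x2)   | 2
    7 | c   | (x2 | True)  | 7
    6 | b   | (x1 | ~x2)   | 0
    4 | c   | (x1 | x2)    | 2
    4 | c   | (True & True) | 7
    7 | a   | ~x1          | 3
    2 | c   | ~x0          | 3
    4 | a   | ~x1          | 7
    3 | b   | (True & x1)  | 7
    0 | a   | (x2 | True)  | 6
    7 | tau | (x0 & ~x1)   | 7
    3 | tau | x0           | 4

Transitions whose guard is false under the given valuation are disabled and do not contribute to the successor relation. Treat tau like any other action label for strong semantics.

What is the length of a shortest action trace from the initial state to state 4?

Layered search for 4:
  L0 = {0}
  L1 = {6}
4 never appears.

Answer: UNREACHABLE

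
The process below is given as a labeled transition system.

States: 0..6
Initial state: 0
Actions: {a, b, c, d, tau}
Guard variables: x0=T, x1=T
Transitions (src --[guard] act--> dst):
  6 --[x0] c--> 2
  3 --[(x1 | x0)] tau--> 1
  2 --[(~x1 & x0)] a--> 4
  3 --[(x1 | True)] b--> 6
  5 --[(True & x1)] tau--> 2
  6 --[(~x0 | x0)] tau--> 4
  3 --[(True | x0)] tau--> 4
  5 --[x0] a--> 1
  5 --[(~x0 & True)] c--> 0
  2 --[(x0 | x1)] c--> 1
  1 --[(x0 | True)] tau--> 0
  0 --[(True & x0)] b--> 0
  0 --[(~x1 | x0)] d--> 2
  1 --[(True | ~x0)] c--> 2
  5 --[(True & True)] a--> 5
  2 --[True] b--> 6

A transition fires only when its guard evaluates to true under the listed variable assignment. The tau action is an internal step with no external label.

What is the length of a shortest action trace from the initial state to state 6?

Answer: 2

Analysis:
Breadth-first toward 6:
  Layer 0: {0}
  Layer 1: {2}
  Layer 2: {1,6}
depth(6)=2, e.g. d·b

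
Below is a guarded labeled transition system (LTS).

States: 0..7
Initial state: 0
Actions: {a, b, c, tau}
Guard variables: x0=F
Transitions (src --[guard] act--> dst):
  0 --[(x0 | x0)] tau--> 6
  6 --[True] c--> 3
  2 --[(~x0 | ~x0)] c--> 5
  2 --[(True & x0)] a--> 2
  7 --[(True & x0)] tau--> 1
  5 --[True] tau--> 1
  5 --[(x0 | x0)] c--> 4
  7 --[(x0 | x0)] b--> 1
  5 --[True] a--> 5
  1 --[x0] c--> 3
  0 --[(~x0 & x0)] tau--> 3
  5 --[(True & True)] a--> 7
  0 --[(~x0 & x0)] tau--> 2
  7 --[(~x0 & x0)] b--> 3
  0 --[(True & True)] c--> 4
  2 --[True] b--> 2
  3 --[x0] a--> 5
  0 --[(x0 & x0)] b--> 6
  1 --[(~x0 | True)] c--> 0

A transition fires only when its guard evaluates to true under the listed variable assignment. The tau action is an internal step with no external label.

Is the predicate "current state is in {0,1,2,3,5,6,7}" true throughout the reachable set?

Allowed set {0,1,2,3,5,6,7}
Reachable = {0,4}
  0: ✓
  4: ✗ unsafe
counterexample path to 4: c

Answer: INVARIANT VIOLATED at state 4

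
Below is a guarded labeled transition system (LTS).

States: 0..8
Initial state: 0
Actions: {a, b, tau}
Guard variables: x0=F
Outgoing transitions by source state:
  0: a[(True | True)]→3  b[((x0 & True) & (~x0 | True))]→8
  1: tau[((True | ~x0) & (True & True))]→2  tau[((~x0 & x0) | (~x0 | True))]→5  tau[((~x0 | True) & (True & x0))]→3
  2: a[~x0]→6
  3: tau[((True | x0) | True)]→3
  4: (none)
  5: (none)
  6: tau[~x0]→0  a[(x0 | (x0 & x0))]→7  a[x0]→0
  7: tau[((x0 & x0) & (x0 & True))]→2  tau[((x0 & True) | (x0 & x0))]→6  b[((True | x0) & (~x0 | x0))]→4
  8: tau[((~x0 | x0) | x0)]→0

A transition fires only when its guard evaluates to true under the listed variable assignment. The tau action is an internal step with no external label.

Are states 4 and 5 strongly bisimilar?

Answer: BISIMILAR

Working:
Bisimulation quotient by refinement:
  π0 = {{0,1,2,3,4,5,6,7,8}}
  π1 = {{0,2},{1,3,6,8},{4,5},{7}}
  π2 = {{0,2},{1},{3},{4,5},{6,8},{7}}
  π3 = {{0},{1},{2},{3},{4,5},{6,8},{7}}
stable after 4 split(s): 7 block(s)
4∈{4,5}, 5∈{4,5}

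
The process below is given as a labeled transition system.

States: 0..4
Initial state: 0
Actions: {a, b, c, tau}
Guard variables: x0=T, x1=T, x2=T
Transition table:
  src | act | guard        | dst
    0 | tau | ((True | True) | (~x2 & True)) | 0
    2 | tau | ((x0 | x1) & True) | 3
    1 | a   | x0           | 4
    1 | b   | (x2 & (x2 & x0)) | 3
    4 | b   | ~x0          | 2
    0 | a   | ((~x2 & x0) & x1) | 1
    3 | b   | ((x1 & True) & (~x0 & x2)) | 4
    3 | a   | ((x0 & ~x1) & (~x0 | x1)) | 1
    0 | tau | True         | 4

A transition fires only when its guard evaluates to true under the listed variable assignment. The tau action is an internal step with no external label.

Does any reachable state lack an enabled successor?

R = {0,4}
  0: tau→0  tau→4  [2 exit(s)]
  4: ∅  [STUCK]
trace reaching 4: tau

Answer: DEADLOCK at state 4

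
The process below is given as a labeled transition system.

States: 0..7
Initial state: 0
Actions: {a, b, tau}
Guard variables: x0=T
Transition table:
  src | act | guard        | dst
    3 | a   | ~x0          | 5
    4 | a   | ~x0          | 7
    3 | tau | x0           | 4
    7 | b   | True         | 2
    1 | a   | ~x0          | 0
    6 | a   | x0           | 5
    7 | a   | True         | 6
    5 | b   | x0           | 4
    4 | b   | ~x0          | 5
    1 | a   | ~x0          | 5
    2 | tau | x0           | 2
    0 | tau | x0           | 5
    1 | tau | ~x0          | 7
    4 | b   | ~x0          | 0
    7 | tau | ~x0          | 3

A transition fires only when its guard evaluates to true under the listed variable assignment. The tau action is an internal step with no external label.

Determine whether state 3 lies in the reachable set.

Answer: UNREACHABLE

Trace:
7 transition(s) survive guard evaluation.
L0 = {0}
L1 = {5}  now seen {0,5}
L2 = {4}  now seen {0,4,5}
R = {0,4,5}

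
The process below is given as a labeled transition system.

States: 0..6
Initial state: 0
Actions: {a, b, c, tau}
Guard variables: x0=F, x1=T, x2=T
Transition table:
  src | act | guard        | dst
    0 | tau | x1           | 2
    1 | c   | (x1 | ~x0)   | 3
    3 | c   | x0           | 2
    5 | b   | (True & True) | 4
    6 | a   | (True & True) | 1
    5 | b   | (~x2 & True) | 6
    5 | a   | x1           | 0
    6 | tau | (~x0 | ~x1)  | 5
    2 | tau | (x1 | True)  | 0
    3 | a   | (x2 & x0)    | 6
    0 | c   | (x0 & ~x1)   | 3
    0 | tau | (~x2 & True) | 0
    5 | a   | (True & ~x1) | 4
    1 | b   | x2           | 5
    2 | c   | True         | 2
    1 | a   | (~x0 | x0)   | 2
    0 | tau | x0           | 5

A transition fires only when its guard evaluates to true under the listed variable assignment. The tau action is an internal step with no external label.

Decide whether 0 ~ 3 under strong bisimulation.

Bisimulation quotient by refinement:
  round 0: {{0,1,2,3,4,5,6}}
  round 1: {{0},{1},{2},{3,4},{5},{6}}
stable after 2 split(s): 6 block(s)
class of 0: {0}; class of 3: {3,4}

Answer: NOT BISIMILAR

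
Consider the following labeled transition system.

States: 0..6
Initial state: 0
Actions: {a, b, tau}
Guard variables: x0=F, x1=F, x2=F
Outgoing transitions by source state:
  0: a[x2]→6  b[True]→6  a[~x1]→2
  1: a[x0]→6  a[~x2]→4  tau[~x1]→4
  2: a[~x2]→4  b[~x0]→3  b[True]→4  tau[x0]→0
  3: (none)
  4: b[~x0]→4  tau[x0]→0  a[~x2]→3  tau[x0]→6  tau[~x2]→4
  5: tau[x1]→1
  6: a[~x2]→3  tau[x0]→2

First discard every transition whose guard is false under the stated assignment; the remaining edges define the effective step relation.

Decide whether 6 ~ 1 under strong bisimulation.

Answer: NOT BISIMILAR

Working:
Compute ~ classes (split until stable):
  π0 = {{0,1,2,3,4,5,6}}
  π1 = {{0,2},{1},{3,5},{4},{6}}
  π2 = {{0},{1},{2},{3,5},{4},{6}}
6 equivalence class(es) (converged in 3)
6∈{6}, 1∈{1}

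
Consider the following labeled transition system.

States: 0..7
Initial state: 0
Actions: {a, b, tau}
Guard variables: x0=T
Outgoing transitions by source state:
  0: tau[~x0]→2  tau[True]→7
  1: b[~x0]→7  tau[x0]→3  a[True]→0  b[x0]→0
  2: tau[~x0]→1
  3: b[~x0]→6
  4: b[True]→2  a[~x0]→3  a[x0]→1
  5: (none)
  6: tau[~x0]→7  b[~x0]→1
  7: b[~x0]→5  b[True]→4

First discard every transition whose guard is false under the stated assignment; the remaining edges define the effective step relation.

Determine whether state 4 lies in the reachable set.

Guard filter leaves 7 enabled edge(s).
Layer 0: {0}
Layer 1: {7}  now seen {0,7}
Layer 2: {4}  now seen {0,4,7}
Layer 3: {1,2}  now seen {0,1,2,4,7}
Layer 4: {3}  now seen {0,1,2,3,4,7}
Reachable = {0,1,2,3,4,7}
trace reaching 4: tau·b

Answer: REACHABLE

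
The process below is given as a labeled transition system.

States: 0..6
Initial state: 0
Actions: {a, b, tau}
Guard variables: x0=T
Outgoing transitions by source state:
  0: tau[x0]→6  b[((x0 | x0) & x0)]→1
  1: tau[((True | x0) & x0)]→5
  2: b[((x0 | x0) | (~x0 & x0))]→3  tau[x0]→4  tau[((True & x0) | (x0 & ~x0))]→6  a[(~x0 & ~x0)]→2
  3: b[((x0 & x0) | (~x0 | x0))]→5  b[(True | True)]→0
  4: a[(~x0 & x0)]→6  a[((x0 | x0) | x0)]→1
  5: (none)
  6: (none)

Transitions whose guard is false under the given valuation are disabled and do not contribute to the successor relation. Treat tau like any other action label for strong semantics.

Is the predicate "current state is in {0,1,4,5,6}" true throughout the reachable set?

Answer: INVARIANT HOLDS

Analysis:
Inv-set: {0,1,4,5,6}
Reachable = {0,1,5,6}
  0: safe
  1: safe
  5: safe
  6: safe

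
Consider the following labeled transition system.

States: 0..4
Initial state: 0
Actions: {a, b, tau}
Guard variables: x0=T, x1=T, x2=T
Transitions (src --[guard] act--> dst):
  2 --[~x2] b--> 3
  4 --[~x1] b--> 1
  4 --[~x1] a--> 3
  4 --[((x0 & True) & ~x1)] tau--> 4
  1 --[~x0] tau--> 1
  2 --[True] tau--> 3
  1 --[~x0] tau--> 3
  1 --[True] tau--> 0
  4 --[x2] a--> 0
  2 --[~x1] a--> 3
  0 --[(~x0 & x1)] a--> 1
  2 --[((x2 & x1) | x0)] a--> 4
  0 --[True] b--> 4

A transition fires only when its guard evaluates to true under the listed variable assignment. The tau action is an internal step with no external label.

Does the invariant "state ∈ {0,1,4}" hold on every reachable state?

Answer: INVARIANT HOLDS

Working:
Inv-set: {0,1,4}
Reach set: {0,4}
  0: safe
  4: safe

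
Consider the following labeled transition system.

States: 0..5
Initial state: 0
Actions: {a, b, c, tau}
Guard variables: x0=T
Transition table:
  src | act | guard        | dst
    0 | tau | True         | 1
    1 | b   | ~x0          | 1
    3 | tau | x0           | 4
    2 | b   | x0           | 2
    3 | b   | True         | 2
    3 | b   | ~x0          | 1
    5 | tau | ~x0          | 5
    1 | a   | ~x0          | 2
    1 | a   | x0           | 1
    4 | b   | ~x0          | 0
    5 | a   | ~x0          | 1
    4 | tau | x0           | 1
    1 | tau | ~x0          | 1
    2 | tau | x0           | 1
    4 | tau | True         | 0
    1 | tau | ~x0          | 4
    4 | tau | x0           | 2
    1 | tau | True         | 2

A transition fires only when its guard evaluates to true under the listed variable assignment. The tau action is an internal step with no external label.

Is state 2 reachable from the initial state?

Answer: REACHABLE

Trace:
Guard filter leaves 10 enabled edge(s).
depth 0: {0}
depth 1: {1}  total {0,1}
depth 2: {2}  total {0,1,2}
R = {0,1,2}
witness 2: tau·tau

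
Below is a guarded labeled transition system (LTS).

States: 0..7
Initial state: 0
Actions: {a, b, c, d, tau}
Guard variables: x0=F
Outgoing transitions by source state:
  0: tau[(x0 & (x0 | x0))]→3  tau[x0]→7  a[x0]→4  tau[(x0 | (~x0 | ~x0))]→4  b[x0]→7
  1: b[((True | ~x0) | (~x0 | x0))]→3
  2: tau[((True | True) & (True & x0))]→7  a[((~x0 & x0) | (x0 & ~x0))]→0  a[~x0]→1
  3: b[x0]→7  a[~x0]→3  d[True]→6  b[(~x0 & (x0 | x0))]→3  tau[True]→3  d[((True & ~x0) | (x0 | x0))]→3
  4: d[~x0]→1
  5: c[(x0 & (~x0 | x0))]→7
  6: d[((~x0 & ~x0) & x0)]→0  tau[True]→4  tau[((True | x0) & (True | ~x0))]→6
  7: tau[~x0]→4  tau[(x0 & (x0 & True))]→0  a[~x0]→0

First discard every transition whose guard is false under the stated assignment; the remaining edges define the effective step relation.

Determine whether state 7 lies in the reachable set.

12 transition(s) survive guard evaluation.
Layer 0: {0}
Layer 1: {4}  cumulative {0,4}
Layer 2: {1}  cumulative {0,1,4}
Layer 3: {3}  cumulative {0,1,3,4}
Layer 4: {6}  cumulative {0,1,3,4,6}
R = {0,1,3,4,6}

Answer: UNREACHABLE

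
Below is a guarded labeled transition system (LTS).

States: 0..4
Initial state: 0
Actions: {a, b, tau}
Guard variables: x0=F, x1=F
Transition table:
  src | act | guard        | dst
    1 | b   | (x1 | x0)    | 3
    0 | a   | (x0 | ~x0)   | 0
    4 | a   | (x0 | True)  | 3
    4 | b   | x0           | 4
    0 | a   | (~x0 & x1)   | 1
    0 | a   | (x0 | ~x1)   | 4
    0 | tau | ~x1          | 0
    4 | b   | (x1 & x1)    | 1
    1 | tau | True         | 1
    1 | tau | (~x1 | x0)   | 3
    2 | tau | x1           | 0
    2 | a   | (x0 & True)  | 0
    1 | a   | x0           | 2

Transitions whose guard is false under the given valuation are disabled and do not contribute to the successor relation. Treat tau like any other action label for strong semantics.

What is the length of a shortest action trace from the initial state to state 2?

Answer: UNREACHABLE

Trace:
Breadth-first toward 2:
  depth 0: {0}
  depth 1: {4}
  depth 2: {3}
2 never appears.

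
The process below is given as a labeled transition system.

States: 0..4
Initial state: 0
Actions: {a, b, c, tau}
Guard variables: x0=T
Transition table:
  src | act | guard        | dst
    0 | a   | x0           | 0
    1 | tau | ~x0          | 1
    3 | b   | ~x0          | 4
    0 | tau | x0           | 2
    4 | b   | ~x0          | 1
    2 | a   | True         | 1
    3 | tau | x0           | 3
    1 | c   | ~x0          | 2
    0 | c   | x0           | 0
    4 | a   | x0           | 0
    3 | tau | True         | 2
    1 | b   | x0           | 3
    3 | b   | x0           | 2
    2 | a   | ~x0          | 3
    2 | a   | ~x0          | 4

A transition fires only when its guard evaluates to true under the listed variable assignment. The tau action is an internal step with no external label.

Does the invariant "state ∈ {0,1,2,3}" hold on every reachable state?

Safe = {0,1,2,3}
Reach set: {0,1,2,3}
  0: safe
  1: safe
  2: safe
  3: safe

Answer: INVARIANT HOLDS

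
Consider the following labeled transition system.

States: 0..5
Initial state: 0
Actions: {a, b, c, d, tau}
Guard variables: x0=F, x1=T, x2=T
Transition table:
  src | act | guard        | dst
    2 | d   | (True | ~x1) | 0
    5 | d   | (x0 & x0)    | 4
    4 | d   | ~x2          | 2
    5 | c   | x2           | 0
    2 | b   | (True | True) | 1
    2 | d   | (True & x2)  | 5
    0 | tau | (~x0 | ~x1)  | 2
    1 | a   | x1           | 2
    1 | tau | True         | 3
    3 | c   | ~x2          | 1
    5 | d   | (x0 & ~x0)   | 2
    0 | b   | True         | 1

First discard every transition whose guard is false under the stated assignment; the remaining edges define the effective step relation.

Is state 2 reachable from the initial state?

Answer: REACHABLE

Analysis:
8 transition(s) survive guard evaluation.
depth 0: {0}
depth 1: {1,2}  cumulative {0,1,2}
depth 2: {3,5}  cumulative {0,1,2,3,5}
Reach set: {0,1,2,3,5}
Path to 2: tau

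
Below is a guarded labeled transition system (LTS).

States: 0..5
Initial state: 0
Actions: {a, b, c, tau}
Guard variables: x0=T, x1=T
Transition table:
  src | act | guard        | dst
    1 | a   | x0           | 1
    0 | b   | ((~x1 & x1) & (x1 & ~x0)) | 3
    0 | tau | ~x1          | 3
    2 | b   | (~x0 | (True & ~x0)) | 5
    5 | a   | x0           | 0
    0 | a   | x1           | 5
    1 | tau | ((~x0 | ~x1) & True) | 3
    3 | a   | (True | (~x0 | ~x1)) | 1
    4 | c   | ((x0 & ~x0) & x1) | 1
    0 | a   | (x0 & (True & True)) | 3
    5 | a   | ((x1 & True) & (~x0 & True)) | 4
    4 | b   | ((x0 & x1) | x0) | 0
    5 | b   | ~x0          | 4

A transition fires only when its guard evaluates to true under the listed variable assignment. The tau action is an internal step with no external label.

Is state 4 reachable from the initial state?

Answer: UNREACHABLE

Trace:
After dropping false guards: 6 live edges.
depth 0: {0}
depth 1: {3,5}  cumulative {0,3,5}
depth 2: {1}  cumulative {0,1,3,5}
Reachable = {0,1,3,5}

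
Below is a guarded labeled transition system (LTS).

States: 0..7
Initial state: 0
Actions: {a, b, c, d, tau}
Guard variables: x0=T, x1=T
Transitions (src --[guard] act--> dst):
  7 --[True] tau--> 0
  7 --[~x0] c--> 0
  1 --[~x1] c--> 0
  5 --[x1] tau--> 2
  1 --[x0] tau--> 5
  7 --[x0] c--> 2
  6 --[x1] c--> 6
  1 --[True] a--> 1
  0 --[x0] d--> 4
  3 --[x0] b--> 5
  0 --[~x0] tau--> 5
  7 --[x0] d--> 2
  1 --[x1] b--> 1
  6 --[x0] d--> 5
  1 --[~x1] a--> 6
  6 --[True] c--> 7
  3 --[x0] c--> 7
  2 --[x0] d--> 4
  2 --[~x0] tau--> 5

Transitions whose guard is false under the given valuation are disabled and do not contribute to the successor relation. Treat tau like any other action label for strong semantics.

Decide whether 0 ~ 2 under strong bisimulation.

Bisimulation quotient by refinement:
  round 0: {{0,1,2,3,4,5,6,7}}
  round 1: {{0,2},{1},{3},{4},{5},{6},{7}}
7 equivalence class(es) (converged in 2)
[0]={0,2}  [2]={0,2}

Answer: BISIMILAR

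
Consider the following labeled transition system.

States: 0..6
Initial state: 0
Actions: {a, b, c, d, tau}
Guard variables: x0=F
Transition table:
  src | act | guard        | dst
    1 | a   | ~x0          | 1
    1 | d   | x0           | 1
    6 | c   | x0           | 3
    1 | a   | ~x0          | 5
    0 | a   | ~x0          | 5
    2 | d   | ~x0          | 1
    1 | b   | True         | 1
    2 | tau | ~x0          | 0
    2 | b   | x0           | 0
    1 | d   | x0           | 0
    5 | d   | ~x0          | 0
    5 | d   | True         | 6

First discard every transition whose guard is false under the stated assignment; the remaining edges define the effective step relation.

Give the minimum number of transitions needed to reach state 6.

Layered search for 6:
  L0 = {0}
  L1 = {5}
  L2 = {6}
depth(6)=2, e.g. a·d

Answer: 2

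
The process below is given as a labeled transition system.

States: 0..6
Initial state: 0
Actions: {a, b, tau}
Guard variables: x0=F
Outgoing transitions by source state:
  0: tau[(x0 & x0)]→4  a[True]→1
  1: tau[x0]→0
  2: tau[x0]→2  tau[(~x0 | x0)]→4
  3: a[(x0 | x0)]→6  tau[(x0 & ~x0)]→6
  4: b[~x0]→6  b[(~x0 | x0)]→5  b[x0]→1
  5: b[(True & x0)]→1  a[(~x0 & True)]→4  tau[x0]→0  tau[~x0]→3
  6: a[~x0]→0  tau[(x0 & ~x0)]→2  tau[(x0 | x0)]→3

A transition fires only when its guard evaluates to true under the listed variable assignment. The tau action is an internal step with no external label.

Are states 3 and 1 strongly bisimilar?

Compute ~ classes (split until stable):
  P[0] = {{0,1,2,3,4,5,6}}
  P[1] = {{0,6},{1,3},{2},{4},{5}}
  P[2] = {{0},{1,3},{2},{4},{5},{6}}
6 equivalence class(es) (converged in 3)
[3]={1,3}  [1]={1,3}

Answer: BISIMILAR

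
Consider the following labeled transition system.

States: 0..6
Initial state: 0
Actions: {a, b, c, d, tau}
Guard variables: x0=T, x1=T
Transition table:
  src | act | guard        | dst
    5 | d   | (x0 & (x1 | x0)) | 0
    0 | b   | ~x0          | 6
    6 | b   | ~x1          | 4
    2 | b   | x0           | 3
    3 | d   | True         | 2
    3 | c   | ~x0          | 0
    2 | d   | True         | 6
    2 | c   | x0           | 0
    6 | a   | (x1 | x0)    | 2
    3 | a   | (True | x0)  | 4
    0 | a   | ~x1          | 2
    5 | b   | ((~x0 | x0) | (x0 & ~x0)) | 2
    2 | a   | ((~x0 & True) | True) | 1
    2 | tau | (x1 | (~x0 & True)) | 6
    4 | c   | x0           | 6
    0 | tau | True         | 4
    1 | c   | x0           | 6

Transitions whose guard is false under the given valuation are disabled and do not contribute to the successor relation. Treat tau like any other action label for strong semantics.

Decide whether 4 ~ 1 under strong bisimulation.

Bisimulation quotient by refinement:
  π0 = {{0,1,2,3,4,5,6}}
  π1 = {{0},{1,4},{2},{3},{5},{6}}
stable after 2 split(s): 6 block(s)
[4]={1,4}  [1]={1,4}

Answer: BISIMILAR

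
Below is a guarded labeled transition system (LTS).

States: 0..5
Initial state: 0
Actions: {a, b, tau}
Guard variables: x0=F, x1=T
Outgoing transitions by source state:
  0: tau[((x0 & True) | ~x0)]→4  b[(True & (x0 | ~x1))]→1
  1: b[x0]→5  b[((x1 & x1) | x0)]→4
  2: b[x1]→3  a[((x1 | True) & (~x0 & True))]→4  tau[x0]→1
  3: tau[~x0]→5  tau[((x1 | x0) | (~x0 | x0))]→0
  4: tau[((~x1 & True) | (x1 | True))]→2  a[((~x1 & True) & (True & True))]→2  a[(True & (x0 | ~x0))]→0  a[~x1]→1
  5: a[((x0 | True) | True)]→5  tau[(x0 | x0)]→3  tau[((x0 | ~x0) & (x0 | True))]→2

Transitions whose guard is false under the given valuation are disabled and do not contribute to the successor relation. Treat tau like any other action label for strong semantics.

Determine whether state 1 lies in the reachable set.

Answer: UNREACHABLE

Working:
After dropping false guards: 10 live edges.
depth 0: {0}
depth 1: {4}  now seen {0,4}
depth 2: {2}  now seen {0,2,4}
depth 3: {3}  now seen {0,2,3,4}
depth 4: {5}  now seen {0,2,3,4,5}
Reach set: {0,2,3,4,5}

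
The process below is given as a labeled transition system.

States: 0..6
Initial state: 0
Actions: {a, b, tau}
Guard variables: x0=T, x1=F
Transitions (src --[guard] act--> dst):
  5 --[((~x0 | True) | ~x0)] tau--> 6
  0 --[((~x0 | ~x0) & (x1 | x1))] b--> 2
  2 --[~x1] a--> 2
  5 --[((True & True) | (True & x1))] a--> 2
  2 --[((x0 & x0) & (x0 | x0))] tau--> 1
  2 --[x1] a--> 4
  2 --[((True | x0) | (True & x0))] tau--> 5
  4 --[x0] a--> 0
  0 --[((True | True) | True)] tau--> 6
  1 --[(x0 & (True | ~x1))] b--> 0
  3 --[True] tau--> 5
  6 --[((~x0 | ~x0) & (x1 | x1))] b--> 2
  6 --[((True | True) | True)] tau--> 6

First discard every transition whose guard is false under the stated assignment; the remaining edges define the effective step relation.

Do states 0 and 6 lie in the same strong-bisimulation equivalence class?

Compute ~ classes (split until stable):
  P[0] = {{0,1,2,3,4,5,6}}
  P[1] = {{0,3,6},{1},{2,5},{4}}
  P[2] = {{0,6},{1},{2},{3},{4},{5}}
stable after 3 split(s): 6 block(s)
0∈{0,6}, 6∈{0,6}

Answer: BISIMILAR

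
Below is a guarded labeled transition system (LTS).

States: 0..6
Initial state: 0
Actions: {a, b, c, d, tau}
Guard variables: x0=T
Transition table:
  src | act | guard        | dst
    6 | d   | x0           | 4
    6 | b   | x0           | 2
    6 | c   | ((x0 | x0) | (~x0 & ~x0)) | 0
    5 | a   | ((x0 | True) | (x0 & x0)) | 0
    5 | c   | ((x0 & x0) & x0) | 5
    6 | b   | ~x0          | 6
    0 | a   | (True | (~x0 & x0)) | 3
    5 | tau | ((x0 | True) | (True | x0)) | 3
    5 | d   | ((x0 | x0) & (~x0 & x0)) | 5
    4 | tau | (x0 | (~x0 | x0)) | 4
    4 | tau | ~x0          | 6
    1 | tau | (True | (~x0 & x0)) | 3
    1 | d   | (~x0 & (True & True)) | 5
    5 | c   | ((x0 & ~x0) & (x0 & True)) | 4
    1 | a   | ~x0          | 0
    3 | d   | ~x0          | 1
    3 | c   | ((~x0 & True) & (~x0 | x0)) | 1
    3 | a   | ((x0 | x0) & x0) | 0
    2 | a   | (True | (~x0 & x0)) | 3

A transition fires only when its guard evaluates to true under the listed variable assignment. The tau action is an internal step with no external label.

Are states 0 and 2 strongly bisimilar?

Answer: BISIMILAR

Trace:
Compute ~ classes (split until stable):
  P[0] = {{0,1,2,3,4,5,6}}
  P[1] = {{0,2,3},{1,4},{5},{6}}
  P[2] = {{0,2,3},{1},{4},{5},{6}}
Fixed point at round 3; 5 class(es).
0∈{0,2,3}, 2∈{0,2,3}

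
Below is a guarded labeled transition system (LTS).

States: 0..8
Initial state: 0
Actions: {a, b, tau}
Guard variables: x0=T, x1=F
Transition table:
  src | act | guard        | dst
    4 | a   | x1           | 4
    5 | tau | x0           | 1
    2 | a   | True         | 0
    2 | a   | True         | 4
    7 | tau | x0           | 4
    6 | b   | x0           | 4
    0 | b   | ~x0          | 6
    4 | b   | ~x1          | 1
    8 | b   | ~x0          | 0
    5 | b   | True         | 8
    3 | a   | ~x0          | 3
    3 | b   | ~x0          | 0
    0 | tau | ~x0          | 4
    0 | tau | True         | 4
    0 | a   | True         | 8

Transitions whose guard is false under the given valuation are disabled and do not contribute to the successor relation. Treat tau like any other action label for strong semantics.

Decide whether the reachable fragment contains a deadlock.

Answer: DEADLOCK at state 1

Trace:
R = {0,1,4,8}
  0: a→8  tau→4  [2 out]
  1: ∅  [STUCK]
  4: b→1  [1 out]
  8: ∅  [STUCK]
Path to 1: tau·b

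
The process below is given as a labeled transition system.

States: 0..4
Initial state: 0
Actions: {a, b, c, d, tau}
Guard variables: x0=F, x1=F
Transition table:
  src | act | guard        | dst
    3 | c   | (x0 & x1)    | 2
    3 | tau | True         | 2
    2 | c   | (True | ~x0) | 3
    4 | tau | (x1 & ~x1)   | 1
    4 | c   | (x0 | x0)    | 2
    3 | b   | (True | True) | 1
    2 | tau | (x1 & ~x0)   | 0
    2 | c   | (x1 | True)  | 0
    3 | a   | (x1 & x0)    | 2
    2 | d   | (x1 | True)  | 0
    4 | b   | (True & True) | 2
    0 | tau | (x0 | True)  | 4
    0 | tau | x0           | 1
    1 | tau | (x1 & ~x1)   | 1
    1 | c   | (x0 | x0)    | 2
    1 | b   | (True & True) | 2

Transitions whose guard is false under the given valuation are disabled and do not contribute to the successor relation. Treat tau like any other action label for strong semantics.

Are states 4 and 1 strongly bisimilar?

Answer: BISIMILAR

Working:
Refine partition for ~:
  round 0: {{0,1,2,3,4}}
  round 1: {{0},{1,4},{2},{3}}
stable after 2 split(s): 4 block(s)
[4]={1,4}  [1]={1,4}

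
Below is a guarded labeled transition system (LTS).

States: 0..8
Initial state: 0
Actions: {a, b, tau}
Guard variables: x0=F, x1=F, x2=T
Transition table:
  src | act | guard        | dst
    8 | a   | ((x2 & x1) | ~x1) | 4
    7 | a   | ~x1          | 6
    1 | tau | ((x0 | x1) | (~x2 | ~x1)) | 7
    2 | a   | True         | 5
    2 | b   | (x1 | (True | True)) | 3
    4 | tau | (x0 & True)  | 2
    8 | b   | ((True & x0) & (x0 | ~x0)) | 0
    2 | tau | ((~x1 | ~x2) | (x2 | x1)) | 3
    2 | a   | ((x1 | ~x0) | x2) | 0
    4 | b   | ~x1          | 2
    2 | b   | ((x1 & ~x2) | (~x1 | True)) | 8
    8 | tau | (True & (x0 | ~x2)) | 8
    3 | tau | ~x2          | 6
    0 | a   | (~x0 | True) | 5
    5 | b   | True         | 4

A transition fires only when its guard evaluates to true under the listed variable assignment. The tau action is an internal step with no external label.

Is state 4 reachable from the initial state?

After dropping false guards: 11 live edges.
L0 = {0}
L1 = {5}  now seen {0,5}
L2 = {4}  now seen {0,4,5}
L3 = {2}  now seen {0,2,4,5}
L4 = {3,8}  now seen {0,2,3,4,5,8}
Reachable = {0,2,3,4,5,8}
Path to 4: a·b

Answer: REACHABLE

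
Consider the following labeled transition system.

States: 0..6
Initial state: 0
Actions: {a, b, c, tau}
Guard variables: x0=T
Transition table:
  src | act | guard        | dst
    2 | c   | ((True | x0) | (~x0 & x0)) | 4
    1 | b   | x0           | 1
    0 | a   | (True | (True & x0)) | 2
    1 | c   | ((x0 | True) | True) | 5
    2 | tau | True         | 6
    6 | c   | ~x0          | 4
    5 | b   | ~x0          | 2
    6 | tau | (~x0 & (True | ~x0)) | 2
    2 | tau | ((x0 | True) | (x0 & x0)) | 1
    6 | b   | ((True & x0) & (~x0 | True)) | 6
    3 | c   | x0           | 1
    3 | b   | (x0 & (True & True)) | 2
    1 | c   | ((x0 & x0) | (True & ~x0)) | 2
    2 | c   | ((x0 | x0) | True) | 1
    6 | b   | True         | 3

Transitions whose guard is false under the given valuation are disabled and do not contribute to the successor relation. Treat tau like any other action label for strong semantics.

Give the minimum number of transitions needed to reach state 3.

Answer: 3

Trace:
BFS to 3:
  Layer 0: {0}
  Layer 1: {2}
  Layer 2: {1,4,6}
  Layer 3: {3,5}
depth(3)=3, e.g. a·tau·b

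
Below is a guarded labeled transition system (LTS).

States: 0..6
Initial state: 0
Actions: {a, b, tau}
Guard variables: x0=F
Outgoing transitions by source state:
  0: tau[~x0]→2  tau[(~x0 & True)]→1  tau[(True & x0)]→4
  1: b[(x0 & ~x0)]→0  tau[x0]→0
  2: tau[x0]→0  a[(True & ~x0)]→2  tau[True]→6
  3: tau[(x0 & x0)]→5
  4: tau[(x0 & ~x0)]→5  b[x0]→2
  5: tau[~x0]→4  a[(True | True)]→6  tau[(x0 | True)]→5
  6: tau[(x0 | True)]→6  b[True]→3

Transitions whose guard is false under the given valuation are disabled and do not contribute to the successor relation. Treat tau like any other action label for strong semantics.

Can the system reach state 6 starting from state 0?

Answer: REACHABLE

Working:
After dropping false guards: 9 live edges.
depth 0: {0}
depth 1: {1,2}  now seen {0,1,2}
depth 2: {6}  now seen {0,1,2,6}
depth 3: {3}  now seen {0,1,2,3,6}
Reachable = {0,1,2,3,6}
trace reaching 6: tau·tau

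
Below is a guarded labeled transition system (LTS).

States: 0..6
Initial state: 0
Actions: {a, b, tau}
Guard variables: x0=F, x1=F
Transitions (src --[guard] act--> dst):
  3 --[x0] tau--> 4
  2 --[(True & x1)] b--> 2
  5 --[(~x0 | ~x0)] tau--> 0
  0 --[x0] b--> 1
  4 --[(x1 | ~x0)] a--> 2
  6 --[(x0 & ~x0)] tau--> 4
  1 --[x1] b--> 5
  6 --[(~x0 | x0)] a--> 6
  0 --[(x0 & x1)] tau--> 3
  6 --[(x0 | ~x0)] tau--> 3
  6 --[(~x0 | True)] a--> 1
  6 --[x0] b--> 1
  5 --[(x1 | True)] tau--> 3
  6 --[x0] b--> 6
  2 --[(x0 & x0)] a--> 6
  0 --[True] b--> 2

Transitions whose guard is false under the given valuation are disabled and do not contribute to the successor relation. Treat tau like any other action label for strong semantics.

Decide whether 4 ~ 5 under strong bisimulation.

Compute ~ classes (split until stable):
  round 0: {{0,1,2,3,4,5,6}}
  round 1: {{0},{1,2,3},{4},{5},{6}}
Fixed point at round 2; 5 class(es).
4∈{4}, 5∈{5}

Answer: NOT BISIMILAR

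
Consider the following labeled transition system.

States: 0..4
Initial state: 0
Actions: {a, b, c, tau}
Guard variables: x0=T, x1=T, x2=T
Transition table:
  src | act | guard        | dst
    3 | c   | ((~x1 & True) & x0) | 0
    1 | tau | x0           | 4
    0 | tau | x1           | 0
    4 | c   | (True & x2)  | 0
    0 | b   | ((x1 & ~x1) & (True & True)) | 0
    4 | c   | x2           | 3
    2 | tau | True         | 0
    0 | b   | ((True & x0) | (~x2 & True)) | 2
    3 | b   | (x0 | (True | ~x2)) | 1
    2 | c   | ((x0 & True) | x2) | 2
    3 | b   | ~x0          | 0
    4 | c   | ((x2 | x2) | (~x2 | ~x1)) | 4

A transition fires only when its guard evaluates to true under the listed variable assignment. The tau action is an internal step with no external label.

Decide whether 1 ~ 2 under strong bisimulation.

Answer: NOT BISIMILAR

Working:
Refine partition for ~:
  P[0] = {{0,1,2,3,4}}
  P[1] = {{0},{1},{2},{3},{4}}
stable after 2 split(s): 5 block(s)
1∈{1}, 2∈{2}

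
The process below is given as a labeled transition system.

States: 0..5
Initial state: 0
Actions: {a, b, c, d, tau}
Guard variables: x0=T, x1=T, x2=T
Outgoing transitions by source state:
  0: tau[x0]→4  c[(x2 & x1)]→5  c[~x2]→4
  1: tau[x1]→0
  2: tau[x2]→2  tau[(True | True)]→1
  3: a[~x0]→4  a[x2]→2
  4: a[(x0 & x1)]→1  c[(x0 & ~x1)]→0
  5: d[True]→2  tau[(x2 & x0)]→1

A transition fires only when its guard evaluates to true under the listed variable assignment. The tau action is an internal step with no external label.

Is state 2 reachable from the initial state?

Answer: REACHABLE

Analysis:
After dropping false guards: 9 live edges.
depth 0: {0}
depth 1: {4,5}  cumulative {0,4,5}
depth 2: {1,2}  cumulative {0,1,2,4,5}
Reachable = {0,1,2,4,5}
Path to 2: c·d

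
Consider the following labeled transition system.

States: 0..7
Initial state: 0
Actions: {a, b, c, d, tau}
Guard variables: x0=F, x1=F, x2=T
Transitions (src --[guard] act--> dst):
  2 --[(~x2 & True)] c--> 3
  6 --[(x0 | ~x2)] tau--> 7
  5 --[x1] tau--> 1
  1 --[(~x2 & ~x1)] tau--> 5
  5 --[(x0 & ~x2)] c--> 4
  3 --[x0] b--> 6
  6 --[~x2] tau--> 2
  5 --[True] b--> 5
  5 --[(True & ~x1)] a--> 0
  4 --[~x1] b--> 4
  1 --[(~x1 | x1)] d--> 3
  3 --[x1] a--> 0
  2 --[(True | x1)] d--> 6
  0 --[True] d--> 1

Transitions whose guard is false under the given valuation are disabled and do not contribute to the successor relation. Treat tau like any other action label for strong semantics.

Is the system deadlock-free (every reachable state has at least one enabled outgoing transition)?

Reachable = {0,1,3}
  0: d→1  [1 out]
  1: d→3  [1 out]
  3: ∅  [STUCK]
Path to 3: d·d

Answer: DEADLOCK at state 3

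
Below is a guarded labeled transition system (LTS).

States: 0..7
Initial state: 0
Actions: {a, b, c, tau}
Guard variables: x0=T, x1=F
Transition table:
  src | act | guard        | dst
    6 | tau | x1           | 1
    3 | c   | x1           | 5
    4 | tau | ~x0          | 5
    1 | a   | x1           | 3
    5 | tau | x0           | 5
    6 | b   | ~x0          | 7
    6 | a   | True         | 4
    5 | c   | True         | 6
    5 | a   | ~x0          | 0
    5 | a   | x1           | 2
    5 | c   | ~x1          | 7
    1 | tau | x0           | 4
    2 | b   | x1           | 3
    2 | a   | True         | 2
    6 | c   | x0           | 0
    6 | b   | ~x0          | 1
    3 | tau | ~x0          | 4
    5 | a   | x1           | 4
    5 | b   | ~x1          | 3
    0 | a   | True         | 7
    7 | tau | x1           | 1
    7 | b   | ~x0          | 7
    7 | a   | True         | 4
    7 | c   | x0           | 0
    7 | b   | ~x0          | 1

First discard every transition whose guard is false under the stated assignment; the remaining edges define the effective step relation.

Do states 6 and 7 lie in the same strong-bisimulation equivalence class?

Answer: BISIMILAR

Analysis:
Bisimulation quotient by refinement:
  π0 = {{0,1,2,3,4,5,6,7}}
  π1 = {{0,2},{1},{3,4},{5},{6,7}}
  π2 = {{0},{1},{2},{3,4},{5},{6,7}}
stable after 3 split(s): 6 block(s)
class of 6: {6,7}; class of 7: {6,7}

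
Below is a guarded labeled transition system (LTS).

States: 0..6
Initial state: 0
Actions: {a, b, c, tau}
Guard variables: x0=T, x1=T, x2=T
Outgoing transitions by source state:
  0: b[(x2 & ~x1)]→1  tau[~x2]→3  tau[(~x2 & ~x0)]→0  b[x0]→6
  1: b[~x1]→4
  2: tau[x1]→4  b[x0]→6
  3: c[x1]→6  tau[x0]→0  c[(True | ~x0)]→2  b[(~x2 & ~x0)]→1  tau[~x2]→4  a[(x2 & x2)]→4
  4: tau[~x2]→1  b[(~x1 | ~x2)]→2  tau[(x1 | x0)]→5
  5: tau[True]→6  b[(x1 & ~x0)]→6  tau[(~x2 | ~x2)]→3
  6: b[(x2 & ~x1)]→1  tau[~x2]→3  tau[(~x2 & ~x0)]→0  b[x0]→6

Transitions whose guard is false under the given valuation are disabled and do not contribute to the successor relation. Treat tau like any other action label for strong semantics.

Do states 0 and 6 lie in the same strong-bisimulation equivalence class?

Answer: BISIMILAR

Trace:
Compute ~ classes (split until stable):
  P[0] = {{0,1,2,3,4,5,6}}
  P[1] = {{0,6},{1},{2},{3},{4,5}}
  P[2] = {{0,6},{1},{2},{3},{4},{5}}
stable after 3 split(s): 6 block(s)
class of 0: {0,6}; class of 6: {0,6}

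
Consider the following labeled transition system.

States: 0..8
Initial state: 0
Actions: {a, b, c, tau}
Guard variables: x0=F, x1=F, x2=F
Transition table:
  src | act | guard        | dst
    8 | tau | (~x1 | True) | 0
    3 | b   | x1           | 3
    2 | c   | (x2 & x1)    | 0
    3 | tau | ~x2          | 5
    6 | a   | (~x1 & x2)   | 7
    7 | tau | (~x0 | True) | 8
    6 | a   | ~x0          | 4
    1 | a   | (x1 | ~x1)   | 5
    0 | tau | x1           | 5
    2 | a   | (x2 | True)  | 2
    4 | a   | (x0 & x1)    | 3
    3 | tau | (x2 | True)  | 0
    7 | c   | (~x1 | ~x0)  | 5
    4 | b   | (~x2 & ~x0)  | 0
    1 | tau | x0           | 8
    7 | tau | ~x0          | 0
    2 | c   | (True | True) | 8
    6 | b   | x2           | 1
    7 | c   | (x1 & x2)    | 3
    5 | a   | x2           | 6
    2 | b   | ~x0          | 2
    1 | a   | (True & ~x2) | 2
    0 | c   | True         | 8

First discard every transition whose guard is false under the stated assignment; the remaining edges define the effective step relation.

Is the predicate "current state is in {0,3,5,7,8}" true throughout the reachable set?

Answer: INVARIANT HOLDS

Trace:
Safe = {0,3,5,7,8}
Reach set: {0,8}
  0: ✓
  8: ✓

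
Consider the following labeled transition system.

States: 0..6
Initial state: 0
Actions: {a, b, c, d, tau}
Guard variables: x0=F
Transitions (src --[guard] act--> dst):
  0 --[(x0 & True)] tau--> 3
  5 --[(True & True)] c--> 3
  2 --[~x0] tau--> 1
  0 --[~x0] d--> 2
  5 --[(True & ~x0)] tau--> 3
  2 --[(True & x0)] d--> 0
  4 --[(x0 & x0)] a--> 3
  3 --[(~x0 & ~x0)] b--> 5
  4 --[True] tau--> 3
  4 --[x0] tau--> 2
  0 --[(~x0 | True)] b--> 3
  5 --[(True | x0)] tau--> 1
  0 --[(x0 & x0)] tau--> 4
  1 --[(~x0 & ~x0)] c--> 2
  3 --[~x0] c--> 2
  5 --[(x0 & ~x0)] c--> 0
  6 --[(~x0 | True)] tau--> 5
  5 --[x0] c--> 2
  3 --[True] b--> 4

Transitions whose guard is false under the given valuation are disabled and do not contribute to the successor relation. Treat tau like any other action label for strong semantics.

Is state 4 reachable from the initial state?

Answer: REACHABLE

Analysis:
After dropping false guards: 12 live edges.
L0 = {0}
L1 = {2,3}  now seen {0,2,3}
L2 = {1,4,5}  now seen {0,1,2,3,4,5}
R = {0,1,2,3,4,5}
Path to 4: b·b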